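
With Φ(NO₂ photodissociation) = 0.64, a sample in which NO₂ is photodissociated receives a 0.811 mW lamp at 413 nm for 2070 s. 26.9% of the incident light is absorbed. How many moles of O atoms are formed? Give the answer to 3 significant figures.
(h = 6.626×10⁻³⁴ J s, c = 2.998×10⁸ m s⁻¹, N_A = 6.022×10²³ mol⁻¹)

9.98×10⁻⁷ mol

Photon energy at 413 nm: hc/λ = (6.626×10⁻³⁴)(2.998×10⁸)/(413×10⁻⁹) = 4.810×10⁻¹⁹ J.
Energy delivered: (0.811 mW)(2070 s) = 1.679 J.
Photons incident: 1.679 / 4.810×10⁻¹⁹ = 3.491×10¹⁸, i.e. 3.491×10¹⁸/6.022×10²³ = 5.797×10⁻⁶ mol.
Photons absorbed: 0.269 × 5.797×10⁻⁶ = 1.559×10⁻⁶ mol.
Product: Φ × n_abs = 0.64 × 1.559×10⁻⁶ = 9.978×10⁻⁷ mol.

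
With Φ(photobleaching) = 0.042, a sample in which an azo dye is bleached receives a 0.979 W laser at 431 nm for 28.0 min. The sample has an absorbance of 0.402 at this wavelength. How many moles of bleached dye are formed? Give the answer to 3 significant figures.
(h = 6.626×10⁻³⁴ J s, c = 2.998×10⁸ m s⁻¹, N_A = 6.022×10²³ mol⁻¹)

1.50×10⁻⁴ mol

Photon energy at 431 nm: hc/λ = (6.626×10⁻³⁴)(2.998×10⁸)/(431×10⁻⁹) = 4.609×10⁻¹⁹ J.
Energy delivered: (0.979 W)(1680 s) = 1645 J.
Photons incident: 1645 / 4.609×10⁻¹⁹ = 3.569×10²¹, i.e. 3.569×10²¹/6.022×10²³ = 0.005927 mol.
Fraction absorbed: 1 − 10^(−0.402) = 0.6037.
Photons absorbed: 0.6037 × 0.005927 = 0.003578 mol.
Product: Φ × n_abs = 0.042 × 0.003578 = 1.503×10⁻⁴ mol.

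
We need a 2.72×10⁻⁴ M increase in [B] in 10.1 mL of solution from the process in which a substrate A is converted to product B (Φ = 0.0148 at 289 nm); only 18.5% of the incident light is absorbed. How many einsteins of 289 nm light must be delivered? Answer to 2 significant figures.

Product: (2.72×10⁻⁴ M)(0.0101 L) = 2.747×10⁻⁶ mol.
Photons that must be absorbed: 2.747×10⁻⁶ / 0.0148 = 1.856×10⁻⁴ mol.
Incident photons needed: 1.856×10⁻⁴ / 0.185 = 0.001003 mol.

0.0010 einstein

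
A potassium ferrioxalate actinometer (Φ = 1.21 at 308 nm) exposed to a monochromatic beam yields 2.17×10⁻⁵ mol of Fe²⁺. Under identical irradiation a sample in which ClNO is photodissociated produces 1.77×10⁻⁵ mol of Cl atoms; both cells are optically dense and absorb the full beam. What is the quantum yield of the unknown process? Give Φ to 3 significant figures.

Φ = 0.987

Photons absorbed by the actinometer: 2.17×10⁻⁵ / 1.21 = 1.793×10⁻⁵ mol.
Φ(unknown) = 1.77×10⁻⁵ / 1.793×10⁻⁵ = 0.987.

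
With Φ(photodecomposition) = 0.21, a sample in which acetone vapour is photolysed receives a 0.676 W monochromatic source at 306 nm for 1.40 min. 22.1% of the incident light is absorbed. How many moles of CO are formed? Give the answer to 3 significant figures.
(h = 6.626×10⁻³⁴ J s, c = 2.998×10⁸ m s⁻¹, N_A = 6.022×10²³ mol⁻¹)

Photon energy at 306 nm: hc/λ = (6.626×10⁻³⁴)(2.998×10⁸)/(306×10⁻⁹) = 6.492×10⁻¹⁹ J.
Energy delivered: (0.676 W)(84 s) = 56.78 J.
Photons incident: 56.78 / 6.492×10⁻¹⁹ = 8.746×10¹⁹, i.e. 8.746×10¹⁹/6.022×10²³ = 1.452×10⁻⁴ mol.
Photons absorbed: 0.221 × 1.452×10⁻⁴ = 3.209×10⁻⁵ mol.
Product: Φ × n_abs = 0.21 × 3.209×10⁻⁵ = 6.739×10⁻⁶ mol.

6.74×10⁻⁶ mol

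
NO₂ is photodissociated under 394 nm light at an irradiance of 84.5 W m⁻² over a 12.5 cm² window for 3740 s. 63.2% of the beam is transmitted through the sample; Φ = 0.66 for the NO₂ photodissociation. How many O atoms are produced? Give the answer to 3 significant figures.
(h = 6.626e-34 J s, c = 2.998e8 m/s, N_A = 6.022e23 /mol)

1.90e20 atoms

Photon energy at 394 nm: hc/λ = (6.626e-34)(2.998e8)/(394e-9) = 5.042e-19 J.
Energy delivered: (84.5 W m⁻²)(12.5e-4 m²)(3740 s) = 395.0 J.
Photons incident: 395.0 / 5.042e-19 = 7.834e20, i.e. 7.834e20/6.022e23 = 0.001301 mol.
Fraction absorbed: 1 − 63.2/100 = 0.3680.
Photons absorbed: 0.3680 × 0.001301 = 4.788e-4 mol.
Product: Φ × n_abs = 0.66 × 4.788e-4 = 3.160e-4 mol.
As a count: 3.160e-4 × 6.022e23 = 1.90e20.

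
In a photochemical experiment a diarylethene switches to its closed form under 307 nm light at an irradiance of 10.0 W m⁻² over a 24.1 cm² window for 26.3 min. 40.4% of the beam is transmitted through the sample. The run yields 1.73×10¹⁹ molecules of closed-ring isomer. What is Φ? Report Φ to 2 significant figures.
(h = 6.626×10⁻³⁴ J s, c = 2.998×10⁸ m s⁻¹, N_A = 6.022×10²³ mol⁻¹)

Product: 1.73×10¹⁹ / 6.022×10²³ = 2.873×10⁻⁵ mol.
Photon energy at 307 nm: hc/λ = (6.626×10⁻³⁴)(2.998×10⁸)/(307×10⁻⁹) = 6.471×10⁻¹⁹ J.
Energy delivered: (10.0 W m⁻²)(24.1×10⁻⁴ m²)(1578 s) = 38.03 J.
Photons incident: 38.03 / 6.471×10⁻¹⁹ = 5.877×10¹⁹, i.e. 5.877×10¹⁹/6.022×10²³ = 9.759×10⁻⁵ mol.
Fraction absorbed: 1 − 40.4/100 = 0.5960.
Photons absorbed: 0.5960 × 9.759×10⁻⁵ = 5.816×10⁻⁵ mol.
Φ = 2.873×10⁻⁵ mol / 5.816×10⁻⁵ mol photons = 0.49.

Φ = 0.49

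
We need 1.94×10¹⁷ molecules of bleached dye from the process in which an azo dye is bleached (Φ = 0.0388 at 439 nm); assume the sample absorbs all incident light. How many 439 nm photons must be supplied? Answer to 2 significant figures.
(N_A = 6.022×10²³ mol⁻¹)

Product: 1.94×10¹⁷ / 6.022×10²³ = 3.222×10⁻⁷ mol.
Photons that must be absorbed: 3.222×10⁻⁷ / 0.0388 = 8.304×10⁻⁶ mol.
Photon count: 8.304×10⁻⁶ × 6.022×10²³ = 5.0×10¹⁸.

5.0×10¹⁸ photons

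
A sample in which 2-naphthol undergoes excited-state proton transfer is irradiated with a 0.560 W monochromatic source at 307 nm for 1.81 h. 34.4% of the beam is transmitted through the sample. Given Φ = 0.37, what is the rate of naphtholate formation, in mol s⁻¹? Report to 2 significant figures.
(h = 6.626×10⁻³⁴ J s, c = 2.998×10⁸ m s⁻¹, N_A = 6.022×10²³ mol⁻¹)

Photon energy at 307 nm: hc/λ = (6.626×10⁻³⁴)(2.998×10⁸)/(307×10⁻⁹) = 6.471×10⁻¹⁹ J.
Energy delivered: (0.560 W)(6516 s) = 3649 J.
Photons incident: 3649 / 6.471×10⁻¹⁹ = 5.639×10²¹, i.e. 5.639×10²¹/6.022×10²³ = 0.009364 mol.
Fraction absorbed: 1 − 34.4/100 = 0.6560.
Photons absorbed: 0.6560 × 0.009364 = 0.006143 mol.
Product formed: 0.37 × 0.006143 = 0.002273 mol.
Rate: 0.002273 / 6516 s = 3.5×10⁻⁷ mol s⁻¹.

3.5×10⁻⁷ mol s⁻¹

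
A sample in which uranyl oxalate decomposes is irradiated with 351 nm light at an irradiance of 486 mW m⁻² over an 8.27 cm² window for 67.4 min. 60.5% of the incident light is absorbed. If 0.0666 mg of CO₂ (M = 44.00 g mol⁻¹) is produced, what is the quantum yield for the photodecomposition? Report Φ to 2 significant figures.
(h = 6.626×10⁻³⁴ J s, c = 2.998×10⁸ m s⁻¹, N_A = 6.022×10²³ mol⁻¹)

Product: 0.0666 mg / 44.00 g mol⁻¹ = 1.514×10⁻⁶ mol.
Photon energy at 351 nm: hc/λ = (6.626×10⁻³⁴)(2.998×10⁸)/(351×10⁻⁹) = 5.659×10⁻¹⁹ J.
Energy delivered: (486 mW m⁻²)(8.27×10⁻⁴ m²)(4044 s) = 1.625 J.
Photons incident: 1.625 / 5.659×10⁻¹⁹ = 2.872×10¹⁸, i.e. 2.872×10¹⁸/6.022×10²³ = 4.769×10⁻⁶ mol.
Photons absorbed: 0.605 × 4.769×10⁻⁶ = 2.885×10⁻⁶ mol.
Φ = 1.514×10⁻⁶ mol / 2.885×10⁻⁶ mol photons = 0.52.

Φ = 0.52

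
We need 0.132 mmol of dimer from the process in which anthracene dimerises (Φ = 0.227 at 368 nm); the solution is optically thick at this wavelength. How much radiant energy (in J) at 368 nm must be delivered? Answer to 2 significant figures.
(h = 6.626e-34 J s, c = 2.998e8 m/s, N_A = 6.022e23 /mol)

190 J

Product: 0.132 mmol = 1.32e-4 mol.
Photons that must be absorbed: 1.32e-4 / 0.227 = 5.815e-4 mol.
Photon energy: hc/λ = 5.398e-19 J; per mole, 3.251e5 J mol⁻¹.
Energy required: 5.815e-4 × 3.251e5 = 190 J.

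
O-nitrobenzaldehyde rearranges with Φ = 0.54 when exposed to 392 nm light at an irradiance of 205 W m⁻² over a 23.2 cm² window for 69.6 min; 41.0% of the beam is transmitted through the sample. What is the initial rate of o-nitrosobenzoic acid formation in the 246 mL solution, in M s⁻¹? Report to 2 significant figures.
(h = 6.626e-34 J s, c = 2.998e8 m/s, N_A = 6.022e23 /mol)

2.0e-6 M s⁻¹

Photon energy at 392 nm: hc/λ = (6.626e-34)(2.998e8)/(392e-9) = 5.068e-19 J.
Energy delivered: (205 W m⁻²)(23.2e-4 m²)(4176 s) = 1986 J.
Photons incident: 1986 / 5.068e-19 = 3.919e21, i.e. 3.919e21/6.022e23 = 0.006508 mol.
Fraction absorbed: 1 − 41.0/100 = 0.5900.
Photons absorbed: 0.5900 × 0.006508 = 0.003840 mol.
Product formed: 0.54 × 0.003840 = 0.002074 mol.
Rate: 0.002074 mol / (4176 s × 0.246 L) = 2.0e-6 M s⁻¹.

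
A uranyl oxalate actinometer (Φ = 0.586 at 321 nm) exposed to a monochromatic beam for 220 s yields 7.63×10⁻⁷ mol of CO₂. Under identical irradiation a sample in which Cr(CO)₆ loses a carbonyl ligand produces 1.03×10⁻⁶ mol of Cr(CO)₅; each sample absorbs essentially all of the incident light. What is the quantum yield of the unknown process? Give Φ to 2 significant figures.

Φ = 0.79

Photons absorbed by the actinometer: 7.63×10⁻⁷ / 0.586 = 1.302×10⁻⁶ mol.
Φ(unknown) = 1.03×10⁻⁶ / 1.302×10⁻⁶ = 0.79.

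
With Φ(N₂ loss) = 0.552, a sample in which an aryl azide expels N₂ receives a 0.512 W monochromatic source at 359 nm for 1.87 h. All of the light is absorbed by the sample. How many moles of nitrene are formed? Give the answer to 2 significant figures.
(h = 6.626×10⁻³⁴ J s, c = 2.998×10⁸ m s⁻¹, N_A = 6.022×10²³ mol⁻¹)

0.0057 mol

Photon energy at 359 nm: hc/λ = (6.626×10⁻³⁴)(2.998×10⁸)/(359×10⁻⁹) = 5.533×10⁻¹⁹ J.
Energy delivered: (0.512 W)(6732 s) = 3447 J.
Photons incident: 3447 / 5.533×10⁻¹⁹ = 6.230×10²¹, i.e. 6.230×10²¹/6.022×10²³ = 0.01035 mol.
Product: Φ × n_abs = 0.552 × 0.01035 = 0.005713 mol.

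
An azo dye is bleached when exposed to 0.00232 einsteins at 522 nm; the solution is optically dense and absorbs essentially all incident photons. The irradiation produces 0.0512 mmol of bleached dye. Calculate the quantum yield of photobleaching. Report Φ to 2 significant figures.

Product: 0.0512 mmol = 5.12×10⁻⁵ mol.
Φ = 5.12×10⁻⁵ mol / 0.00232 mol photons = 0.022.

Φ = 0.022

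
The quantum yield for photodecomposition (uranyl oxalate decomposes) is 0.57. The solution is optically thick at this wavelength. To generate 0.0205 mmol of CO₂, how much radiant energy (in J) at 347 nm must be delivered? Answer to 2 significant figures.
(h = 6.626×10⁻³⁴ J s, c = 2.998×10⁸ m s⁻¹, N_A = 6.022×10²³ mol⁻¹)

Product: 0.0205 mmol = 2.05×10⁻⁵ mol.
Photons that must be absorbed: 2.05×10⁻⁵ / 0.57 = 3.596×10⁻⁵ mol.
Photon energy: hc/λ = 5.725×10⁻¹⁹ J; per mole, 3.448×10⁵ J mol⁻¹.
Energy required: 3.596×10⁻⁵ × 3.448×10⁵ = 12 J.

12 J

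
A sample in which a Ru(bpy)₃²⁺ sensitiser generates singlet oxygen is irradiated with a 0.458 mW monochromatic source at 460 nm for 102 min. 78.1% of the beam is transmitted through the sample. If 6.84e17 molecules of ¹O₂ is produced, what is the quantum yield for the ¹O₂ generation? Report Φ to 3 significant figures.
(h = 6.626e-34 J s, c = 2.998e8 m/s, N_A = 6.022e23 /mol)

Product: 6.84e17 / 6.022e23 = 1.136e-6 mol.
Photon energy at 460 nm: hc/λ = (6.626e-34)(2.998e8)/(460e-9) = 4.318e-19 J.
Energy delivered: (0.458 mW)(6120 s) = 2.803 J.
Photons incident: 2.803 / 4.318e-19 = 6.491e18, i.e. 6.491e18/6.022e23 = 1.078e-5 mol.
Fraction absorbed: 1 − 78.1/100 = 0.2190.
Photons absorbed: 0.2190 × 1.078e-5 = 2.361e-6 mol.
Φ = 1.136e-6 mol / 2.361e-6 mol photons = 0.481.

Φ = 0.481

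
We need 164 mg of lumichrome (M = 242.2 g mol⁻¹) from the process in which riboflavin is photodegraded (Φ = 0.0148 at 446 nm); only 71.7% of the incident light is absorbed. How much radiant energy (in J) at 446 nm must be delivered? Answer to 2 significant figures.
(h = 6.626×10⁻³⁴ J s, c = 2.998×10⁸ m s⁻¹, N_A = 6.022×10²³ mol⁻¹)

Product: 164 mg / 242.2 g mol⁻¹ = 6.771×10⁻⁴ mol.
Photons that must be absorbed: 6.771×10⁻⁴ / 0.0148 = 0.04575 mol.
Incident photons needed: 0.04575 / 0.717 = 0.06381 mol.
Photon energy: hc/λ = 4.454×10⁻¹⁹ J; per mole, 2.682×10⁵ J mol⁻¹.
Energy required: 0.06381 × 2.682×10⁵ = 1.7×10⁴ J.

1.7×10⁴ J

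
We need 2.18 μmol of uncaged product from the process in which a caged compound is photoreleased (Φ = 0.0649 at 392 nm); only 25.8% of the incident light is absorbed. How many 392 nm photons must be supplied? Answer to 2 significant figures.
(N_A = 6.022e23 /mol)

Product: 2.18 μmol = 2.18e-6 mol.
Photons that must be absorbed: 2.18e-6 / 0.0649 = 3.359e-5 mol.
Incident photons needed: 3.359e-5 / 0.258 = 1.302e-4 mol.
Photon count: 1.302e-4 × 6.022e23 = 7.8e19.

7.8e19 photons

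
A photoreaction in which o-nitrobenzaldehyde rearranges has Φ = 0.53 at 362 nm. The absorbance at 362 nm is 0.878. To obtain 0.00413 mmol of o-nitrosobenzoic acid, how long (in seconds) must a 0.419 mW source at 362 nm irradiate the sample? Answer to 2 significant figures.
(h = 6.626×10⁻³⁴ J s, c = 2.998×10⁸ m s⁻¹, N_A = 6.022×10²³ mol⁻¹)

t ≈ 7100 s

Product: 0.00413 mmol = 4.13×10⁻⁶ mol.
Photons that must be absorbed: 4.13×10⁻⁶ / 0.53 = 7.792×10⁻⁶ mol.
Fraction absorbed: 1 − 10^(−0.878) = 0.8676.
Incident photons needed: 7.792×10⁻⁶ / 0.8676 = 8.981×10⁻⁶ mol.
Photon energy: hc/λ = 5.487×10⁻¹⁹ J; per mole, 3.304×10⁵ J mol⁻¹.
Energy required: 8.981×10⁻⁶ × 3.304×10⁵ = 2.967 J.
Time: 2.967 J / 0.000419 W = 7100 s.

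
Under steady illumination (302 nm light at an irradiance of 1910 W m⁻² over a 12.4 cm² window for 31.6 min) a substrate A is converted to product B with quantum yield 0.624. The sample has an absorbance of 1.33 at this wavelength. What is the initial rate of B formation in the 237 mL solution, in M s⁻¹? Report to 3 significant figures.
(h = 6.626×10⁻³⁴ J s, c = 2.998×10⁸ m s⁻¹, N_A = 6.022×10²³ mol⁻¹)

Photon energy at 302 nm: hc/λ = (6.626×10⁻³⁴)(2.998×10⁸)/(302×10⁻⁹) = 6.578×10⁻¹⁹ J.
Energy delivered: (1910 W m⁻²)(12.4×10⁻⁴ m²)(1896 s) = 4490 J.
Photons incident: 4490 / 6.578×10⁻¹⁹ = 6.826×10²¹, i.e. 6.826×10²¹/6.022×10²³ = 0.01134 mol.
Fraction absorbed: 1 − 10^(−1.33) = 0.9532.
Photons absorbed: 0.9532 × 0.01134 = 0.01081 mol.
Product formed: 0.624 × 0.01081 = 0.006745 mol.
Rate: 0.006745 mol / (1896 s × 0.237 L) = 1.50×10⁻⁵ M s⁻¹.

1.50×10⁻⁵ M s⁻¹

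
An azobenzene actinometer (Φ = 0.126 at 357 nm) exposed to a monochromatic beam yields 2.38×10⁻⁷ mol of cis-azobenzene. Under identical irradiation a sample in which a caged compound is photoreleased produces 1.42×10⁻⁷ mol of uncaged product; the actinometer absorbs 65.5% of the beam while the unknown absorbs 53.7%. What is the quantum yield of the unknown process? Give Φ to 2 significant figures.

Photons absorbed by the actinometer: 2.38×10⁻⁷ / 0.126 = 1.889×10⁻⁶ mol.
Incident flux: 1.889×10⁻⁶ / 0.655 = 2.884×10⁻⁶ einstein.
Absorbed by unknown: 0.537 × 2.884×10⁻⁶ = 1.549×10⁻⁶ mol.
Φ(unknown) = 1.42×10⁻⁷ / 1.549×10⁻⁶ = 0.092.

Φ = 0.092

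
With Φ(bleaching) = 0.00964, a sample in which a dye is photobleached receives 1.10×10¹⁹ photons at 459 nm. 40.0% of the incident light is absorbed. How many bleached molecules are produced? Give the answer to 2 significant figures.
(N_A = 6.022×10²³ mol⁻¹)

4.2×10¹⁶ bleached molecules

Moles of photons: 1.10×10¹⁹ / 6.022×10²³ = 1.827×10⁻⁵ mol.
Photons absorbed: 0.400 × 1.827×10⁻⁵ = 7.308×10⁻⁶ mol.
Product: Φ × n_abs = 0.00964 × 7.308×10⁻⁶ = 7.045×10⁻⁸ mol.
As a count: 7.045×10⁻⁸ × 6.022×10²³ = 4.2×10¹⁶.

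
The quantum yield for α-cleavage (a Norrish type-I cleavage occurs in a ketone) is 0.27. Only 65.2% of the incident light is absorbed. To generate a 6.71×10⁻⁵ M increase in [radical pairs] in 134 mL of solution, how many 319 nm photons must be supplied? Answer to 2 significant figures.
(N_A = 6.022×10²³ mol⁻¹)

3.1×10¹⁹ photons

Product: (6.71×10⁻⁵ M)(0.134 L) = 8.991×10⁻⁶ mol.
Photons that must be absorbed: 8.991×10⁻⁶ / 0.27 = 3.330×10⁻⁵ mol.
Incident photons needed: 3.330×10⁻⁵ / 0.652 = 5.107×10⁻⁵ mol.
Photon count: 5.107×10⁻⁵ × 6.022×10²³ = 3.1×10¹⁹.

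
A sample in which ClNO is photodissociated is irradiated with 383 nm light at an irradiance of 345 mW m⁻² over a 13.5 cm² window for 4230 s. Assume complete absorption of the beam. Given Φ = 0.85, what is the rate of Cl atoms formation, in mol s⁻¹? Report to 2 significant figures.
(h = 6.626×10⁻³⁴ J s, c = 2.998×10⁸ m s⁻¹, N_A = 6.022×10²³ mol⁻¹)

Photon energy at 383 nm: hc/λ = (6.626×10⁻³⁴)(2.998×10⁸)/(383×10⁻⁹) = 5.187×10⁻¹⁹ J.
Energy delivered: (345 mW m⁻²)(13.5×10⁻⁴ m²)(4230 s) = 1.970 J.
Photons incident: 1.970 / 5.187×10⁻¹⁹ = 3.798×10¹⁸, i.e. 3.798×10¹⁸/6.022×10²³ = 6.307×10⁻⁶ mol.
Product formed: 0.85 × 6.307×10⁻⁶ = 5.361×10⁻⁶ mol.
Rate: 5.361×10⁻⁶ / 4230 s = 1.3×10⁻⁹ mol s⁻¹.

1.3×10⁻⁹ mol s⁻¹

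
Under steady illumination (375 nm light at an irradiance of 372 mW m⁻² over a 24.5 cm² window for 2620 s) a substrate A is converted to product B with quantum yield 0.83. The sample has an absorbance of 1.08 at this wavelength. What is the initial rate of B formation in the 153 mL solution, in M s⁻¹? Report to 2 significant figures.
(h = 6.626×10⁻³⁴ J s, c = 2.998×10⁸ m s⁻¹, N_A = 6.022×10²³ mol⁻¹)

1.4×10⁻⁸ M s⁻¹

Photon energy at 375 nm: hc/λ = (6.626×10⁻³⁴)(2.998×10⁸)/(375×10⁻⁹) = 5.297×10⁻¹⁹ J.
Energy delivered: (372 mW m⁻²)(24.5×10⁻⁴ m²)(2620 s) = 2.388 J.
Photons incident: 2.388 / 5.297×10⁻¹⁹ = 4.508×10¹⁸, i.e. 4.508×10¹⁸/6.022×10²³ = 7.486×10⁻⁶ mol.
Fraction absorbed: 1 − 10^(−1.08) = 0.9168.
Photons absorbed: 0.9168 × 7.486×10⁻⁶ = 6.863×10⁻⁶ mol.
Product formed: 0.83 × 6.863×10⁻⁶ = 5.696×10⁻⁶ mol.
Rate: 5.696×10⁻⁶ mol / (2620 s × 0.153 L) = 1.4×10⁻⁸ M s⁻¹.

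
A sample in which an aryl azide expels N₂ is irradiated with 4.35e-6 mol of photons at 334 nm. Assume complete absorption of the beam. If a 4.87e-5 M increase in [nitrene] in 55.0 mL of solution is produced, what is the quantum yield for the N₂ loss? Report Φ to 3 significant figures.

Product: (4.87e-5 M)(0.055 L) = 2.679e-6 mol.
Φ = 2.679e-6 mol / 4.35e-6 mol photons = 0.616.

Φ = 0.616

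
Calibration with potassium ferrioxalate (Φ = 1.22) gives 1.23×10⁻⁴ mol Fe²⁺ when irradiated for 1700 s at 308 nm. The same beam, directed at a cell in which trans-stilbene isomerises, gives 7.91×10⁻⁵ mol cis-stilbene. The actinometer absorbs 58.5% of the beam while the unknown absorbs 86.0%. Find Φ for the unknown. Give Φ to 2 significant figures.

Φ = 0.53

Photons absorbed by the actinometer: 1.23×10⁻⁴ / 1.22 = 1.008×10⁻⁴ mol.
Incident flux: 1.008×10⁻⁴ / 0.585 = 1.723×10⁻⁴ einstein.
Absorbed by unknown: 0.860 × 1.723×10⁻⁴ = 1.482×10⁻⁴ mol.
Φ(unknown) = 7.91×10⁻⁵ / 1.482×10⁻⁴ = 0.53.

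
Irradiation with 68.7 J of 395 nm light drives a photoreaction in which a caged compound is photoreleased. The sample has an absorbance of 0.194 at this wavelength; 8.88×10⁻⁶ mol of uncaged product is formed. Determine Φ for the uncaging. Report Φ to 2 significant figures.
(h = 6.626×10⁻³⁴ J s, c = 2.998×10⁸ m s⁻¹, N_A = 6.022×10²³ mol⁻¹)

Photon energy at 395 nm: hc/λ = (6.626×10⁻³⁴)(2.998×10⁸)/(395×10⁻⁹) = 5.029×10⁻¹⁹ J.
Photons incident: 68.7 / 5.029×10⁻¹⁹ = 1.366×10²⁰, i.e. 1.366×10²⁰/6.022×10²³ = 2.268×10⁻⁴ mol.
Fraction absorbed: 1 − 10^(−0.194) = 0.3603.
Photons absorbed: 0.3603 × 2.268×10⁻⁴ = 8.172×10⁻⁵ mol.
Φ = 8.88×10⁻⁶ mol / 8.172×10⁻⁵ mol photons = 0.11.

Φ = 0.11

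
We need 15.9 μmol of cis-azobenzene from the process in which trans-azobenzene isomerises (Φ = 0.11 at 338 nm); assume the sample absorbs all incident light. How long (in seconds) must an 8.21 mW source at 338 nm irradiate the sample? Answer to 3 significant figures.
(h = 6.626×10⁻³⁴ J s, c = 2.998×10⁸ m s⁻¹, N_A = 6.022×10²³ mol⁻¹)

t ≈ 6230 s

Product: 15.9 μmol = 1.59×10⁻⁵ mol.
Photons that must be absorbed: 1.59×10⁻⁵ / 0.11 = 1.445×10⁻⁴ mol.
Photon energy: hc/λ = 5.877×10⁻¹⁹ J; per mole, 3.539×10⁵ J mol⁻¹.
Energy required: 1.445×10⁻⁴ × 3.539×10⁵ = 51.14 J.
Time: 51.14 J / 0.00821 W = 6230 s.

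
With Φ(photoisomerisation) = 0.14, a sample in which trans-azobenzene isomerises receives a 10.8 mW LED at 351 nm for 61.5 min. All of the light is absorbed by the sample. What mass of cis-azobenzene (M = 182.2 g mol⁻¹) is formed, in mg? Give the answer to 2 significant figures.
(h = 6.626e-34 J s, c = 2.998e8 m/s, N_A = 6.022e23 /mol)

3.0 mg

Photon energy at 351 nm: hc/λ = (6.626e-34)(2.998e8)/(351e-9) = 5.659e-19 J.
Energy delivered: (10.8 mW)(3690 s) = 39.85 J.
Photons incident: 39.85 / 5.659e-19 = 7.042e19, i.e. 7.042e19/6.022e23 = 1.169e-4 mol.
Product: Φ × n_abs = 0.14 × 1.169e-4 = 1.637e-5 mol.
Mass: 1.637e-5 × 182.2 = 0.002983 g = 3.0 mg.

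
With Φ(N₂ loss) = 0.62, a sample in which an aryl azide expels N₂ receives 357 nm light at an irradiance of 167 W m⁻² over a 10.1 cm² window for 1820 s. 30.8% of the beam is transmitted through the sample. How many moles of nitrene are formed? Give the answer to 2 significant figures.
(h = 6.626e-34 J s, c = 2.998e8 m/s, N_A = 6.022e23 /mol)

Photon energy at 357 nm: hc/λ = (6.626e-34)(2.998e8)/(357e-9) = 5.564e-19 J.
Energy delivered: (167 W m⁻²)(10.1e-4 m²)(1820 s) = 307.0 J.
Photons incident: 307.0 / 5.564e-19 = 5.518e20, i.e. 5.518e20/6.022e23 = 9.163e-4 mol.
Fraction absorbed: 1 − 30.8/100 = 0.6920.
Photons absorbed: 0.6920 × 9.163e-4 = 6.341e-4 mol.
Product: Φ × n_abs = 0.62 × 6.341e-4 = 3.931e-4 mol.

3.9e-4 mol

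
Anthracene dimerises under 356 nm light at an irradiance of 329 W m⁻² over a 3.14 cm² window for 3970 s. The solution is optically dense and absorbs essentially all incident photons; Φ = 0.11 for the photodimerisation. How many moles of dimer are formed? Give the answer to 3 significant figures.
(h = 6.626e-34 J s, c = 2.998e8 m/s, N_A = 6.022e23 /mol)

1.34e-4 mol

Photon energy at 356 nm: hc/λ = (6.626e-34)(2.998e8)/(356e-9) = 5.580e-19 J.
Energy delivered: (329 W m⁻²)(3.14e-4 m²)(3970 s) = 410.1 J.
Photons incident: 410.1 / 5.580e-19 = 7.349e20, i.e. 7.349e20/6.022e23 = 0.001220 mol.
Product: Φ × n_abs = 0.11 × 0.001220 = 1.342e-4 mol.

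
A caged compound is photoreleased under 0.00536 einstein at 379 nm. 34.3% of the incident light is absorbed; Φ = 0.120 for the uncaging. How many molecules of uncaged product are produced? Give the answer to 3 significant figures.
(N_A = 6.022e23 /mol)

Photons absorbed: 0.343 × 0.00536 = 0.001838 mol.
Product: Φ × n_abs = 0.120 × 0.001838 = 2.206e-4 mol.
As a count: 2.206e-4 × 6.022e23 = 1.33e20.

1.33e20 molecules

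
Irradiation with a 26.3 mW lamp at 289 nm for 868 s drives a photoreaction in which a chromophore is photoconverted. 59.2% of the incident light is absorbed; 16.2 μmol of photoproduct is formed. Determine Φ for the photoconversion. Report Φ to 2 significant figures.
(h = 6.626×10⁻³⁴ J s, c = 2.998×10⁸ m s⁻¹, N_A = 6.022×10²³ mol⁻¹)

Product: 16.2 μmol = 1.62×10⁻⁵ mol.
Photon energy at 289 nm: hc/λ = (6.626×10⁻³⁴)(2.998×10⁸)/(289×10⁻⁹) = 6.874×10⁻¹⁹ J.
Energy delivered: (26.3 mW)(868 s) = 22.83 J.
Photons incident: 22.83 / 6.874×10⁻¹⁹ = 3.321×10¹⁹, i.e. 3.321×10¹⁹/6.022×10²³ = 5.515×10⁻⁵ mol.
Photons absorbed: 0.592 × 5.515×10⁻⁵ = 3.265×10⁻⁵ mol.
Φ = 1.62×10⁻⁵ mol / 3.265×10⁻⁵ mol photons = 0.50.

Φ = 0.50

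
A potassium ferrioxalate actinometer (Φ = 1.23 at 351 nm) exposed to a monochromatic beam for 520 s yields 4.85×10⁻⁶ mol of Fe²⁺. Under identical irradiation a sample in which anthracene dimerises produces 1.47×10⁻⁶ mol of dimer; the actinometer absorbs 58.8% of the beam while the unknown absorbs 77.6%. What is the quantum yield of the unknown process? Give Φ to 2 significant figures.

Photons absorbed by the actinometer: 4.85×10⁻⁶ / 1.23 = 3.943×10⁻⁶ mol.
Incident flux: 3.943×10⁻⁶ / 0.588 = 6.706×10⁻⁶ einstein.
Absorbed by unknown: 0.776 × 6.706×10⁻⁶ = 5.204×10⁻⁶ mol.
Φ(unknown) = 1.47×10⁻⁶ / 5.204×10⁻⁶ = 0.28.

Φ = 0.28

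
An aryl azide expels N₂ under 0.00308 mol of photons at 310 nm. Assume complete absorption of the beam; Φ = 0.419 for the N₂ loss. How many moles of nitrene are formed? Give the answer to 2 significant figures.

0.0013 mol

Product: Φ × n_abs = 0.419 × 0.00308 = 0.001291 mol.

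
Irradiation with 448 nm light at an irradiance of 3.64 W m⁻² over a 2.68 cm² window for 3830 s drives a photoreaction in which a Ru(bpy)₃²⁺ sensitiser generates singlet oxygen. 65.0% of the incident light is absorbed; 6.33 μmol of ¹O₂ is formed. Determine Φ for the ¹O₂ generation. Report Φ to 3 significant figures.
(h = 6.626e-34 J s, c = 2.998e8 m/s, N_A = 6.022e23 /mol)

Φ = 0.696

Product: 6.33 μmol = 6.33e-6 mol.
Photon energy at 448 nm: hc/λ = (6.626e-34)(2.998e8)/(448e-9) = 4.434e-19 J.
Energy delivered: (3.64 W m⁻²)(2.68e-4 m²)(3830 s) = 3.736 J.
Photons incident: 3.736 / 4.434e-19 = 8.426e18, i.e. 8.426e18/6.022e23 = 1.399e-5 mol.
Photons absorbed: 0.650 × 1.399e-5 = 9.094e-6 mol.
Φ = 6.33e-6 mol / 9.094e-6 mol photons = 0.696.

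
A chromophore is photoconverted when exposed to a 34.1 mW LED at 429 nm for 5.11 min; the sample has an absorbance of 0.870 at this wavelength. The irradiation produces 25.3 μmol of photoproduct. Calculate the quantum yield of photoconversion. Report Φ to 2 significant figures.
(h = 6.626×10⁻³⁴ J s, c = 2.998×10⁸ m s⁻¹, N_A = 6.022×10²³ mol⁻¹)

Φ = 0.78

Product: 25.3 μmol = 2.53×10⁻⁵ mol.
Photon energy at 429 nm: hc/λ = (6.626×10⁻³⁴)(2.998×10⁸)/(429×10⁻⁹) = 4.630×10⁻¹⁹ J.
Energy delivered: (34.1 mW)(306.6 s) = 10.46 J.
Photons incident: 10.46 / 4.630×10⁻¹⁹ = 2.259×10¹⁹, i.e. 2.259×10¹⁹/6.022×10²³ = 3.751×10⁻⁵ mol.
Fraction absorbed: 1 − 10^(−0.870) = 0.8651.
Photons absorbed: 0.8651 × 3.751×10⁻⁵ = 3.245×10⁻⁵ mol.
Φ = 2.53×10⁻⁵ mol / 3.245×10⁻⁵ mol photons = 0.78.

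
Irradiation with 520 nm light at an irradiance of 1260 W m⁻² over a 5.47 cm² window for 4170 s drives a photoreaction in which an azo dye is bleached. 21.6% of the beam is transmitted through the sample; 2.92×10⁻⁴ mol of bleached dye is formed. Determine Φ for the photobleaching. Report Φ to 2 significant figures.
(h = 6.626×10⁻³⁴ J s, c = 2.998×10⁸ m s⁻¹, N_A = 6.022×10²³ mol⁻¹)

Φ = 0.030

Photon energy at 520 nm: hc/λ = (6.626×10⁻³⁴)(2.998×10⁸)/(520×10⁻⁹) = 3.820×10⁻¹⁹ J.
Energy delivered: (1260 W m⁻²)(5.47×10⁻⁴ m²)(4170 s) = 2874 J.
Photons incident: 2874 / 3.820×10⁻¹⁹ = 7.524×10²¹, i.e. 7.524×10²¹/6.022×10²³ = 0.01249 mol.
Fraction absorbed: 1 − 21.6/100 = 0.7840.
Photons absorbed: 0.7840 × 0.01249 = 0.009792 mol.
Φ = 2.92×10⁻⁴ mol / 0.009792 mol photons = 0.030.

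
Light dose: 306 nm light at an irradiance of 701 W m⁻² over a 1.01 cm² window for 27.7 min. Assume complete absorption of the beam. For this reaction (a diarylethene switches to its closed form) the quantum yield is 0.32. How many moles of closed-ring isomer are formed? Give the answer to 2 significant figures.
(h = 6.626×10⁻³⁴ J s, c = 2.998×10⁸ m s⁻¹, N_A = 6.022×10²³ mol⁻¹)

9.6×10⁻⁵ mol

Photon energy at 306 nm: hc/λ = (6.626×10⁻³⁴)(2.998×10⁸)/(306×10⁻⁹) = 6.492×10⁻¹⁹ J.
Energy delivered: (701 W m⁻²)(1.01×10⁻⁴ m²)(1662 s) = 117.7 J.
Photons incident: 117.7 / 6.492×10⁻¹⁹ = 1.813×10²⁰, i.e. 1.813×10²⁰/6.022×10²³ = 3.011×10⁻⁴ mol.
Product: Φ × n_abs = 0.32 × 3.011×10⁻⁴ = 9.635×10⁻⁵ mol.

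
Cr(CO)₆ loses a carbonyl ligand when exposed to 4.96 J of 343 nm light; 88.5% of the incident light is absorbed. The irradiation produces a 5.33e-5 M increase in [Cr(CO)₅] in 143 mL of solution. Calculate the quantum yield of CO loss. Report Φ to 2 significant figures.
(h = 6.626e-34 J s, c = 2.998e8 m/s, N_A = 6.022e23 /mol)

Product: (5.33e-5 M)(0.143 L) = 7.622e-6 mol.
Photon energy at 343 nm: hc/λ = (6.626e-34)(2.998e8)/(343e-9) = 5.791e-19 J.
Photons incident: 4.96 / 5.791e-19 = 8.565e18, i.e. 8.565e18/6.022e23 = 1.422e-5 mol.
Photons absorbed: 0.885 × 1.422e-5 = 1.258e-5 mol.
Φ = 7.622e-6 mol / 1.258e-5 mol photons = 0.61.

Φ = 0.61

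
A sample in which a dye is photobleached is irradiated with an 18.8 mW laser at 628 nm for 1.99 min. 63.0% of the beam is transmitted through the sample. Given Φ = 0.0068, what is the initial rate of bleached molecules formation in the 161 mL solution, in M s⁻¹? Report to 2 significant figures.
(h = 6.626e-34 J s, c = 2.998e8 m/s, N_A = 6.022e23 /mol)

Photon energy at 628 nm: hc/λ = (6.626e-34)(2.998e8)/(628e-9) = 3.163e-19 J.
Energy delivered: (18.8 mW)(119.4 s) = 2.245 J.
Photons incident: 2.245 / 3.163e-19 = 7.098e18, i.e. 7.098e18/6.022e23 = 1.179e-5 mol.
Fraction absorbed: 1 − 63.0/100 = 0.3700.
Photons absorbed: 0.3700 × 1.179e-5 = 4.362e-6 mol.
Product formed: 0.0068 × 4.362e-6 = 2.966e-8 mol.
Rate: 2.966e-8 mol / (119.4 s × 0.161 L) = 1.5e-9 M s⁻¹.

1.5e-9 M s⁻¹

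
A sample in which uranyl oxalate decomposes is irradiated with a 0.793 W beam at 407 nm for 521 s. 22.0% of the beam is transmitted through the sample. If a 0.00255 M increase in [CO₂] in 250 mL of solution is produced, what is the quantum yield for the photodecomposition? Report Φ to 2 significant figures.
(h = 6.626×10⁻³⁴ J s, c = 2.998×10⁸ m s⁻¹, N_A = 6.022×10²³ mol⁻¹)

Product: (0.00255 M)(0.25 L) = 6.375×10⁻⁴ mol.
Photon energy at 407 nm: hc/λ = (6.626×10⁻³⁴)(2.998×10⁸)/(407×10⁻⁹) = 4.881×10⁻¹⁹ J.
Energy delivered: (0.793 W)(521 s) = 413.2 J.
Photons incident: 413.2 / 4.881×10⁻¹⁹ = 8.465×10²⁰, i.e. 8.465×10²⁰/6.022×10²³ = 0.001406 mol.
Fraction absorbed: 1 − 22.0/100 = 0.7800.
Photons absorbed: 0.7800 × 0.001406 = 0.001097 mol.
Φ = 6.375×10⁻⁴ mol / 0.001097 mol photons = 0.58.

Φ = 0.58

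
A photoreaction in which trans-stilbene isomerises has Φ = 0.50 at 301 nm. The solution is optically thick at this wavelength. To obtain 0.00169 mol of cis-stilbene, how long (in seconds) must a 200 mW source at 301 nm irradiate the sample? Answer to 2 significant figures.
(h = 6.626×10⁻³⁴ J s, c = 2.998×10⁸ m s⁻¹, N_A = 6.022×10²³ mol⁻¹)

t ≈ 6700 s

Photons that must be absorbed: 0.00169 / 0.50 = 0.003380 mol.
Photon energy: hc/λ = 6.600×10⁻¹⁹ J; per mole, 3.975×10⁵ J mol⁻¹.
Energy required: 0.003380 × 3.975×10⁵ = 1344 J.
Time: 1344 J / 0.2 W = 6700 s.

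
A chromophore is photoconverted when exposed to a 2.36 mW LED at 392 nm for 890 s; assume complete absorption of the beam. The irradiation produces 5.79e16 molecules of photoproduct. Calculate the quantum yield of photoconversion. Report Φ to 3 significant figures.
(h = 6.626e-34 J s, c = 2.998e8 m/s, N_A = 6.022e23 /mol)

Product: 5.79e16 / 6.022e23 = 9.615e-8 mol.
Photon energy at 392 nm: hc/λ = (6.626e-34)(2.998e8)/(392e-9) = 5.068e-19 J.
Energy delivered: (2.36 mW)(890 s) = 2.100 J.
Photons incident: 2.100 / 5.068e-19 = 4.144e18, i.e. 4.144e18/6.022e23 = 6.881e-6 mol.
Φ = 9.615e-8 mol / 6.881e-6 mol photons = 0.0140.

Φ = 0.0140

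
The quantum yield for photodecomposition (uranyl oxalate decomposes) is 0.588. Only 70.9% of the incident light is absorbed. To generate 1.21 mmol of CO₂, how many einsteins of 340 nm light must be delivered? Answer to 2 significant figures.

Product: 1.21 mmol = 0.00121 mol.
Photons that must be absorbed: 0.00121 / 0.588 = 0.002058 mol.
Incident photons needed: 0.002058 / 0.709 = 0.002903 mol.

0.0029 einstein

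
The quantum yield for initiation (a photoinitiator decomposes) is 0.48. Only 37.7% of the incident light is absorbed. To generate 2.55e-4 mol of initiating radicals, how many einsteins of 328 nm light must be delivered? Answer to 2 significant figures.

Photons that must be absorbed: 2.55e-4 / 0.48 = 5.313e-4 mol.
Incident photons needed: 5.313e-4 / 0.377 = 0.001409 mol.

0.0014 einstein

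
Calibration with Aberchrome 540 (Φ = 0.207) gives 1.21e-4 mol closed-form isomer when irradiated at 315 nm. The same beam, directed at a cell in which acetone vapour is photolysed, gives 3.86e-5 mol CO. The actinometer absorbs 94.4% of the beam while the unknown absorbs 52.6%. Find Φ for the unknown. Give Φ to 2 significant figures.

Photons absorbed by the actinometer: 1.21e-4 / 0.207 = 5.845e-4 mol.
Incident flux: 5.845e-4 / 0.944 = 6.192e-4 einstein.
Absorbed by unknown: 0.526 × 6.192e-4 = 3.257e-4 mol.
Φ(unknown) = 3.86e-5 / 3.257e-4 = 0.12.

Φ = 0.12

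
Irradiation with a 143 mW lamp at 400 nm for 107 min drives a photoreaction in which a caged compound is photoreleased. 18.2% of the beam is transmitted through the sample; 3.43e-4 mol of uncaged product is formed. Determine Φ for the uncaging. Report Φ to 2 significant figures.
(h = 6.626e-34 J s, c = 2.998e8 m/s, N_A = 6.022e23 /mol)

Photon energy at 400 nm: hc/λ = (6.626e-34)(2.998e8)/(400e-9) = 4.966e-19 J.
Energy delivered: (143 mW)(6420 s) = 918.1 J.
Photons incident: 918.1 / 4.966e-19 = 1.849e21, i.e. 1.849e21/6.022e23 = 0.003070 mol.
Fraction absorbed: 1 − 18.2/100 = 0.8180.
Photons absorbed: 0.8180 × 0.003070 = 0.002511 mol.
Φ = 3.43e-4 mol / 0.002511 mol photons = 0.14.

Φ = 0.14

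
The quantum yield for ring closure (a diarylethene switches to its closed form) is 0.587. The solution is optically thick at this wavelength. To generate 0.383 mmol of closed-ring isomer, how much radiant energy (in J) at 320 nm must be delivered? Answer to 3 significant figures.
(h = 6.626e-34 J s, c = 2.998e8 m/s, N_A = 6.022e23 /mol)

244 J

Product: 0.383 mmol = 3.83e-4 mol.
Photons that must be absorbed: 3.83e-4 / 0.587 = 6.525e-4 mol.
Photon energy: hc/λ = 6.208e-19 J; per mole, 3.738e5 J mol⁻¹.
Energy required: 6.525e-4 × 3.738e5 = 244 J.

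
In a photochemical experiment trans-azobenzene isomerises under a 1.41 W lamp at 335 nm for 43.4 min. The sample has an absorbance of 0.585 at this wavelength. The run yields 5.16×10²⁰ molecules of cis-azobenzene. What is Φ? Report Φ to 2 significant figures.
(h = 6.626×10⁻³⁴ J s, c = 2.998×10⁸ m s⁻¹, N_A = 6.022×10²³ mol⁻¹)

Φ = 0.11

Product: 5.16×10²⁰ / 6.022×10²³ = 8.569×10⁻⁴ mol.
Photon energy at 335 nm: hc/λ = (6.626×10⁻³⁴)(2.998×10⁸)/(335×10⁻⁹) = 5.930×10⁻¹⁹ J.
Energy delivered: (1.41 W)(2604 s) = 3672 J.
Photons incident: 3672 / 5.930×10⁻¹⁹ = 6.192×10²¹, i.e. 6.192×10²¹/6.022×10²³ = 0.01028 mol.
Fraction absorbed: 1 − 10^(−0.585) = 0.7400.
Photons absorbed: 0.7400 × 0.01028 = 0.007607 mol.
Φ = 8.569×10⁻⁴ mol / 0.007607 mol photons = 0.11.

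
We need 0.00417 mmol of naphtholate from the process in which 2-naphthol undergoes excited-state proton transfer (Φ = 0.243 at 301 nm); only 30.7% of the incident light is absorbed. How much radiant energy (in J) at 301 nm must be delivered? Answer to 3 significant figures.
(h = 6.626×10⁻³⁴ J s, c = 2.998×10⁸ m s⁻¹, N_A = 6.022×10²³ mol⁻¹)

Product: 0.00417 mmol = 4.17×10⁻⁶ mol.
Photons that must be absorbed: 4.17×10⁻⁶ / 0.243 = 1.716×10⁻⁵ mol.
Incident photons needed: 1.716×10⁻⁵ / 0.307 = 5.590×10⁻⁵ mol.
Photon energy: hc/λ = 6.600×10⁻¹⁹ J; per mole, 3.975×10⁵ J mol⁻¹.
Energy required: 5.590×10⁻⁵ × 3.975×10⁵ = 22.2 J.

22.2 J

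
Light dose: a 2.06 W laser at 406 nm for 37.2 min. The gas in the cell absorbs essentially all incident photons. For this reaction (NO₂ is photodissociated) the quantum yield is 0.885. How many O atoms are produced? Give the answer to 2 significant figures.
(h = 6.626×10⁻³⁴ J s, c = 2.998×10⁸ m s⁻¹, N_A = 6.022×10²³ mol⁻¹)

8.3×10²¹ atoms

Photon energy at 406 nm: hc/λ = (6.626×10⁻³⁴)(2.998×10⁸)/(406×10⁻⁹) = 4.893×10⁻¹⁹ J.
Energy delivered: (2.06 W)(2232 s) = 4598 J.
Photons incident: 4598 / 4.893×10⁻¹⁹ = 9.397×10²¹, i.e. 9.397×10²¹/6.022×10²³ = 0.01560 mol.
Product: Φ × n_abs = 0.885 × 0.01560 = 0.01381 mol.
As a count: 0.01381 × 6.022×10²³ = 8.3×10²¹.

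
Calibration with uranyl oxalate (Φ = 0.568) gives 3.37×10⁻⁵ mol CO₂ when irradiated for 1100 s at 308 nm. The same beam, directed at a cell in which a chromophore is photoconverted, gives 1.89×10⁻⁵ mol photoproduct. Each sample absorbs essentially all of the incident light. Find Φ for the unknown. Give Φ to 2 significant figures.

Photons absorbed by the actinometer: 3.37×10⁻⁵ / 0.568 = 5.933×10⁻⁵ mol.
Φ(unknown) = 1.89×10⁻⁵ / 5.933×10⁻⁵ = 0.32.

Φ = 0.32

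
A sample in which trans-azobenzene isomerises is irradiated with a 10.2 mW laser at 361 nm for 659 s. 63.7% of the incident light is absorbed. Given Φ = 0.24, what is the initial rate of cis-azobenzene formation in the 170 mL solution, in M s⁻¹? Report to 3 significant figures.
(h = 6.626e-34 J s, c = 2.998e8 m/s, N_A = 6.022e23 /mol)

2.77e-8 M s⁻¹

Photon energy at 361 nm: hc/λ = (6.626e-34)(2.998e8)/(361e-9) = 5.503e-19 J.
Energy delivered: (10.2 mW)(659 s) = 6.722 J.
Photons incident: 6.722 / 5.503e-19 = 1.222e19, i.e. 1.222e19/6.022e23 = 2.029e-5 mol.
Photons absorbed: 0.637 × 2.029e-5 = 1.292e-5 mol.
Product formed: 0.24 × 1.292e-5 = 3.101e-6 mol.
Rate: 3.101e-6 mol / (659 s × 0.17 L) = 2.77e-8 M s⁻¹.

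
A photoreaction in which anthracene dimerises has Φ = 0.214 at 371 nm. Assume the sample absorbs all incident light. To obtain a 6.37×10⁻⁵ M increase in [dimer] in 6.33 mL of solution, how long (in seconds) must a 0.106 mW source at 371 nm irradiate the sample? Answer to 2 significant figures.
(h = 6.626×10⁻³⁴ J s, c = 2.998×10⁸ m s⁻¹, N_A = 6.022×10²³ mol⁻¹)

t ≈ 5700 s

Product: (6.37×10⁻⁵ M)(0.00633 L) = 4.032×10⁻⁷ mol.
Photons that must be absorbed: 4.032×10⁻⁷ / 0.214 = 1.884×10⁻⁶ mol.
Photon energy: hc/λ = 5.354×10⁻¹⁹ J; per mole, 3.224×10⁵ J mol⁻¹.
Energy required: 1.884×10⁻⁶ × 3.224×10⁵ = 0.6074 J.
Time: 0.6074 J / 0.000106 W = 5700 s.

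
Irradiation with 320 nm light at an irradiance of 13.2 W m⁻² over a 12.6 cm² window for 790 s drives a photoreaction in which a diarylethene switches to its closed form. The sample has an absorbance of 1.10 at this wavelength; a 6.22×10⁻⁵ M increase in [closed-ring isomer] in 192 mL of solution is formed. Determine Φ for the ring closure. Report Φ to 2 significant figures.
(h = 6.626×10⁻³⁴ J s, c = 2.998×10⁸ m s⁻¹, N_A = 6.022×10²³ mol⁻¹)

Product: (6.22×10⁻⁵ M)(0.192 L) = 1.194×10⁻⁵ mol.
Photon energy at 320 nm: hc/λ = (6.626×10⁻³⁴)(2.998×10⁸)/(320×10⁻⁹) = 6.208×10⁻¹⁹ J.
Energy delivered: (13.2 W m⁻²)(12.6×10⁻⁴ m²)(790 s) = 13.14 J.
Photons incident: 13.14 / 6.208×10⁻¹⁹ = 2.117×10¹⁹, i.e. 2.117×10¹⁹/6.022×10²³ = 3.515×10⁻⁵ mol.
Fraction absorbed: 1 − 10^(−1.10) = 0.9206.
Photons absorbed: 0.9206 × 3.515×10⁻⁵ = 3.236×10⁻⁵ mol.
Φ = 1.194×10⁻⁵ mol / 3.236×10⁻⁵ mol photons = 0.37.

Φ = 0.37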